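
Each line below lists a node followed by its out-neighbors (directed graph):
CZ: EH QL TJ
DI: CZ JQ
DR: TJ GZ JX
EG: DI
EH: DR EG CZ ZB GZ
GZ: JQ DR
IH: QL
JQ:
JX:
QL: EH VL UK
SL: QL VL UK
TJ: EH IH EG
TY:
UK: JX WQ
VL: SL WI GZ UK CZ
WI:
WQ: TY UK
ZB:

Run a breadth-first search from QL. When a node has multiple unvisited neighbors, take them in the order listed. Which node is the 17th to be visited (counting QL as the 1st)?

TY

Visit QL; enqueue EH, VL, UK → queue [EH, VL, UK]
Visit EH; enqueue DR, EG, CZ, ZB, GZ → queue [VL, UK, DR, EG, CZ, ZB, GZ]
Visit VL; enqueue SL, WI → queue [UK, DR, EG, CZ, ZB, GZ, SL, WI]
Visit UK; enqueue JX, WQ → queue [DR, EG, CZ, ZB, GZ, SL, WI, JX, WQ]
Visit DR; enqueue TJ → queue [EG, CZ, ZB, GZ, SL, WI, JX, WQ, TJ]
Visit EG; enqueue DI → queue [CZ, ZB, GZ, SL, WI, JX, WQ, TJ, DI]
Visit CZ → queue [ZB, GZ, SL, WI, JX, WQ, TJ, DI]
Visit ZB → queue [GZ, SL, WI, JX, WQ, TJ, DI]
Visit GZ; enqueue JQ → queue [SL, WI, JX, WQ, TJ, DI, JQ]
Visit SL → queue [WI, JX, WQ, TJ, DI, JQ]
Visit WI → queue [JX, WQ, TJ, DI, JQ]
Visit JX → queue [WQ, TJ, DI, JQ]
Visit WQ; enqueue TY → queue [TJ, DI, JQ, TY]
Visit TJ; enqueue IH → queue [DI, JQ, TY, IH]
Visit DI → queue [JQ, TY, IH]
Visit JQ → queue [TY, IH]
Visit TY → queue [IH]
Visit IH → queue []

Visit order: QL, EH, VL, UK, DR, EG, CZ, ZB, GZ, SL, WI, JX, WQ, TJ, DI, JQ, TY, IH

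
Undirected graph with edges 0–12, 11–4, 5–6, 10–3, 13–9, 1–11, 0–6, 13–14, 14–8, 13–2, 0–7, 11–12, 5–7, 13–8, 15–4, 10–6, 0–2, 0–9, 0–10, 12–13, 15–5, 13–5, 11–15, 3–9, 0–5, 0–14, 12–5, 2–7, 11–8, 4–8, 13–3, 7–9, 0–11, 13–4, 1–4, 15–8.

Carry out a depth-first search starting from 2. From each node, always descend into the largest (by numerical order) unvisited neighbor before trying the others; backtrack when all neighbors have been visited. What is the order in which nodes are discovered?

Visit 2
2 → 13
13 → 14
14 → 8
8 → 15
15 → 11
11 → 12
12 → 5
5 → 7
7 → 9
9 → 3
3 → 10
10 → 6
6 → 0
11 → 4
4 → 1

2 13 14 8 15 11 12 5 7 9 3 10 6 0 4 1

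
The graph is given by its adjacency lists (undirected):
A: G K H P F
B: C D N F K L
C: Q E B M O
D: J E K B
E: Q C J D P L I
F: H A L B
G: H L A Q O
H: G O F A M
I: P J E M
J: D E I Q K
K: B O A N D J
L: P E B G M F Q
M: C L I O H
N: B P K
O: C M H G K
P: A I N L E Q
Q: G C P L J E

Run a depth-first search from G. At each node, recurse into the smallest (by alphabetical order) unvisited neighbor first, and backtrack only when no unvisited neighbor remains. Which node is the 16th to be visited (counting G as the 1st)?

L

Visit G
G → A
A → F
F → B
B → C
C → E
E → D
D → J
J → I
I → M
M → H
H → O
O → K
K → N
N → P
P → L
L → Q

Visit order: G, A, F, B, C, E, D, J, I, M, H, O, K, N, P, L, Q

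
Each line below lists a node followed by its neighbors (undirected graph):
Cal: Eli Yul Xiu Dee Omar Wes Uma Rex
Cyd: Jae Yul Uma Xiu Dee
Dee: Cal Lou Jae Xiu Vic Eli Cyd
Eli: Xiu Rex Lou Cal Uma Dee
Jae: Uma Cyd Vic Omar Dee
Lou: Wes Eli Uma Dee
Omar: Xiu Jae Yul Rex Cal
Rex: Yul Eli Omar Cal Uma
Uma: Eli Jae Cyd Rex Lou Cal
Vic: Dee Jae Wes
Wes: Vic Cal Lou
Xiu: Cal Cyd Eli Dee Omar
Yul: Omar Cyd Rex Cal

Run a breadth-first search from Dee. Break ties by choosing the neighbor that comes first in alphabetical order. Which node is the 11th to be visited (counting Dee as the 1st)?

Visit Dee; enqueue Cal, Cyd, Eli, Jae, Lou, Vic, Xiu → queue [Cal, Cyd, Eli, Jae, Lou, Vic, Xiu]
Visit Cal; enqueue Omar, Rex, Uma, Wes, Yul → queue [Cyd, Eli, Jae, Lou, Vic, Xiu, Omar, Rex, Uma, Wes, Yul]
Visit Cyd → queue [Eli, Jae, Lou, Vic, Xiu, Omar, Rex, Uma, Wes, Yul]
Visit Eli → queue [Jae, Lou, Vic, Xiu, Omar, Rex, Uma, Wes, Yul]
Visit Jae → queue [Lou, Vic, Xiu, Omar, Rex, Uma, Wes, Yul]
Visit Lou → queue [Vic, Xiu, Omar, Rex, Uma, Wes, Yul]
Visit Vic → queue [Xiu, Omar, Rex, Uma, Wes, Yul]
Visit Xiu → queue [Omar, Rex, Uma, Wes, Yul]
Visit Omar → queue [Rex, Uma, Wes, Yul]
Visit Rex → queue [Uma, Wes, Yul]
Visit Uma → queue [Wes, Yul]
Visit Wes → queue [Yul]
Visit Yul → queue []

Visit order: Dee, Cal, Cyd, Eli, Jae, Lou, Vic, Xiu, Omar, Rex, Uma, Wes, Yul

Uma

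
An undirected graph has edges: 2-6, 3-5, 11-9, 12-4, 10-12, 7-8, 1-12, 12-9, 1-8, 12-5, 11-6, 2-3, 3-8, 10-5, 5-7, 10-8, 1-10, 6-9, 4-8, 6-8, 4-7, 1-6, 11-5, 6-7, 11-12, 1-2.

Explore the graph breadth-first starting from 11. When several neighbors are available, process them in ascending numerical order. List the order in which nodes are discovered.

Visit 11; enqueue 5, 6, 9, 12 → queue [5, 6, 9, 12]
Visit 5; enqueue 3, 7, 10 → queue [6, 9, 12, 3, 7, 10]
Visit 6; enqueue 1, 2, 8 → queue [9, 12, 3, 7, 10, 1, 2, 8]
Visit 9 → queue [12, 3, 7, 10, 1, 2, 8]
Visit 12; enqueue 4 → queue [3, 7, 10, 1, 2, 8, 4]
Visit 3 → queue [7, 10, 1, 2, 8, 4]
Visit 7 → queue [10, 1, 2, 8, 4]
Visit 10 → queue [1, 2, 8, 4]
Visit 1 → queue [2, 8, 4]
Visit 2 → queue [8, 4]
Visit 8 → queue [4]
Visit 4 → queue []

11 5 6 9 12 3 7 10 1 2 8 4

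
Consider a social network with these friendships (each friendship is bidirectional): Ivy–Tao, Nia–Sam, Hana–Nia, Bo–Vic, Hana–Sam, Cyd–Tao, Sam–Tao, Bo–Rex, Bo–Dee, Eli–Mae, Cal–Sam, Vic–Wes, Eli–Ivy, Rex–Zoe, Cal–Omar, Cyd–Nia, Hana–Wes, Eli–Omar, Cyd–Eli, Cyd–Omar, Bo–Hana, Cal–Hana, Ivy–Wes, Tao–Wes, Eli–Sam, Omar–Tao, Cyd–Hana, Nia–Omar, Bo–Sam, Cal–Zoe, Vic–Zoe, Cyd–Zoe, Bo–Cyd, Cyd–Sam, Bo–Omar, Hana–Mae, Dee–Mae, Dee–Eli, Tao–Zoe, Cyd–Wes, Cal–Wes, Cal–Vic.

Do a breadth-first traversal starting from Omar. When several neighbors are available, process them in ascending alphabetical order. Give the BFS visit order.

Visit Omar; enqueue Bo, Cal, Cyd, Eli, Nia, Tao → queue [Bo, Cal, Cyd, Eli, Nia, Tao]
Visit Bo; enqueue Dee, Hana, Rex, Sam, Vic → queue [Cal, Cyd, Eli, Nia, Tao, Dee, Hana, Rex, Sam, Vic]
Visit Cal; enqueue Wes, Zoe → queue [Cyd, Eli, Nia, Tao, Dee, Hana, Rex, Sam, Vic, Wes, Zoe]
Visit Cyd → queue [Eli, Nia, Tao, Dee, Hana, Rex, Sam, Vic, Wes, Zoe]
Visit Eli; enqueue Ivy, Mae → queue [Nia, Tao, Dee, Hana, Rex, Sam, Vic, Wes, Zoe, Ivy, Mae]
Visit Nia → queue [Tao, Dee, Hana, Rex, Sam, Vic, Wes, Zoe, Ivy, Mae]
Visit Tao → queue [Dee, Hana, Rex, Sam, Vic, Wes, Zoe, Ivy, Mae]
Visit Dee → queue [Hana, Rex, Sam, Vic, Wes, Zoe, Ivy, Mae]
Visit Hana → queue [Rex, Sam, Vic, Wes, Zoe, Ivy, Mae]
Visit Rex → queue [Sam, Vic, Wes, Zoe, Ivy, Mae]
Visit Sam → queue [Vic, Wes, Zoe, Ivy, Mae]
Visit Vic → queue [Wes, Zoe, Ivy, Mae]
Visit Wes → queue [Zoe, Ivy, Mae]
Visit Zoe → queue [Ivy, Mae]
Visit Ivy → queue [Mae]
Visit Mae → queue []

Omar, Bo, Cal, Cyd, Eli, Nia, Tao, Dee, Hana, Rex, Sam, Vic, Wes, Zoe, Ivy, Mae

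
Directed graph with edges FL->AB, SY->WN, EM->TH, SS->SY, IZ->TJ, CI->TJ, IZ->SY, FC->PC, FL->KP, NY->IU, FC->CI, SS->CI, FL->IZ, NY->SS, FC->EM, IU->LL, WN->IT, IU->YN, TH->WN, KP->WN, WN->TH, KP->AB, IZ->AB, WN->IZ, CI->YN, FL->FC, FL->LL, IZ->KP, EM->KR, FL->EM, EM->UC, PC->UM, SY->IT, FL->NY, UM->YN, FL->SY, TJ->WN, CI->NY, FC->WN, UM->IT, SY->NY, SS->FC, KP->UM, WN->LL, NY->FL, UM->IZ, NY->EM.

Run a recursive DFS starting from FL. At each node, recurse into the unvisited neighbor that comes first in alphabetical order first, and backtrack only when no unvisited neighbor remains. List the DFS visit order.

Visit FL
FL → AB
FL → EM
EM → KR
EM → TH
TH → WN
WN → IT
WN → IZ
IZ → KP
KP → UM
UM → YN
IZ → SY
SY → NY
NY → IU
IU → LL
NY → SS
SS → CI
CI → TJ
SS → FC
FC → PC
EM → UC

FL AB EM KR TH WN IT IZ KP UM YN SY NY IU LL SS CI TJ FC PC UC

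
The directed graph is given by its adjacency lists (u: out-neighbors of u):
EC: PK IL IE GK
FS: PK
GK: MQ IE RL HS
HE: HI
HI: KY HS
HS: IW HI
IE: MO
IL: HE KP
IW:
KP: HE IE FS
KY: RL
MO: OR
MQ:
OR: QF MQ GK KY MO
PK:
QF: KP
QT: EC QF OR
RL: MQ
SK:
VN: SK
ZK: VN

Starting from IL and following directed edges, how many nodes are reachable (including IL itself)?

16

BFS from IL visits: IL, HE, KP, HI, FS, IE, HS, KY, PK, MO, IW, RL, OR, MQ, GK, QF
Reachable nodes: 16 of 21 total.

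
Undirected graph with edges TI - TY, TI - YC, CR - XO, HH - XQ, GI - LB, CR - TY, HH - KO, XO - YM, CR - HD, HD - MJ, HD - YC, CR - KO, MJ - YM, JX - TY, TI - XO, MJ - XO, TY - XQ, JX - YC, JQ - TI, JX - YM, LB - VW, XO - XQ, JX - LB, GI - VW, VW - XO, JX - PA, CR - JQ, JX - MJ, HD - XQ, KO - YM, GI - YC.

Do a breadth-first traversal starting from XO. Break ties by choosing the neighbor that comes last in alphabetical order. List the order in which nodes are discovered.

Visit XO; enqueue YM, XQ, VW, TI, MJ, CR → queue [YM, XQ, VW, TI, MJ, CR]
Visit YM; enqueue KO, JX → queue [XQ, VW, TI, MJ, CR, KO, JX]
Visit XQ; enqueue TY, HH, HD → queue [VW, TI, MJ, CR, KO, JX, TY, HH, HD]
Visit VW; enqueue LB, GI → queue [TI, MJ, CR, KO, JX, TY, HH, HD, LB, GI]
Visit TI; enqueue YC, JQ → queue [MJ, CR, KO, JX, TY, HH, HD, LB, GI, YC, JQ]
Visit MJ → queue [CR, KO, JX, TY, HH, HD, LB, GI, YC, JQ]
Visit CR → queue [KO, JX, TY, HH, HD, LB, GI, YC, JQ]
Visit KO → queue [JX, TY, HH, HD, LB, GI, YC, JQ]
Visit JX; enqueue PA → queue [TY, HH, HD, LB, GI, YC, JQ, PA]
Visit TY → queue [HH, HD, LB, GI, YC, JQ, PA]
Visit HH → queue [HD, LB, GI, YC, JQ, PA]
Visit HD → queue [LB, GI, YC, JQ, PA]
Visit LB → queue [GI, YC, JQ, PA]
Visit GI → queue [YC, JQ, PA]
Visit YC → queue [JQ, PA]
Visit JQ → queue [PA]
Visit PA → queue []

XO → YM → XQ → VW → TI → MJ → CR → KO → JX → TY → HH → HD → LB → GI → YC → JQ → PA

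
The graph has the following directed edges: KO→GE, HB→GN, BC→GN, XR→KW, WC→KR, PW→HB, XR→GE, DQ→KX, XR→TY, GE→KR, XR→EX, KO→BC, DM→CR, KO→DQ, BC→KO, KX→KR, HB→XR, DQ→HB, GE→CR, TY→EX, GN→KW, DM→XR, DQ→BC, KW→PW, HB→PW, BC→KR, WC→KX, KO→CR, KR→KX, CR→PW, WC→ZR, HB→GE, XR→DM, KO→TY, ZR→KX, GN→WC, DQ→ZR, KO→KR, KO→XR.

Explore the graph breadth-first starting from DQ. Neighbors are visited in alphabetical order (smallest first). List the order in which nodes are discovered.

DQ BC HB KX ZR GN KO KR GE PW XR KW WC CR TY DM EX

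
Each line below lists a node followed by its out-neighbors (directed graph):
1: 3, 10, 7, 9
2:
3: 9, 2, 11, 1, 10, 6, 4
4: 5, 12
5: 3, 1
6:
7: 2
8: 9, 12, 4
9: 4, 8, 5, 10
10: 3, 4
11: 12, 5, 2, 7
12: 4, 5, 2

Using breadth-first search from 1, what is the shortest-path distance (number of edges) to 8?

2

Level 0: 1
Level 1: 3, 7, 9, 10
Level 2: 2, 4, 5, 6, 8, 11
Level 3: 12
8 first appears at level 2.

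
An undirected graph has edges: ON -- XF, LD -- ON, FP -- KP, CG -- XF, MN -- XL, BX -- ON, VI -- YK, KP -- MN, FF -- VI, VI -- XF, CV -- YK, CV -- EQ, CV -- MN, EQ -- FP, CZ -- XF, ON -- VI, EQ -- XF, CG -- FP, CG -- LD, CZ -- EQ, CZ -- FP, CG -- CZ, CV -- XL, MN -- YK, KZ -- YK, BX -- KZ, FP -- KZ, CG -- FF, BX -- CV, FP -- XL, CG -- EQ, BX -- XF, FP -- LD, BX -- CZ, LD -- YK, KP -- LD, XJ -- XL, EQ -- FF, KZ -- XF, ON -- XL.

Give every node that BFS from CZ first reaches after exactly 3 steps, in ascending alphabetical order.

MN, XJ, YK

Level 0: CZ
Level 1: BX, CG, EQ, FP, XF
Level 2: CV, FF, KP, KZ, LD, ON, VI, XL
Level 3: MN, XJ, YK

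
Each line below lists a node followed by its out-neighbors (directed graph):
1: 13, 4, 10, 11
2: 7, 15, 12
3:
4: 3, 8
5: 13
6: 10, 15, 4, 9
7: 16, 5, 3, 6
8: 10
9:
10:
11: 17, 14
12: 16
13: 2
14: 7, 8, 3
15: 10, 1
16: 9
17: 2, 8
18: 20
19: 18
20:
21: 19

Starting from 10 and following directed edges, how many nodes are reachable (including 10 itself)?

1

BFS from 10 visits: 10
Reachable nodes: 1 of 21 total.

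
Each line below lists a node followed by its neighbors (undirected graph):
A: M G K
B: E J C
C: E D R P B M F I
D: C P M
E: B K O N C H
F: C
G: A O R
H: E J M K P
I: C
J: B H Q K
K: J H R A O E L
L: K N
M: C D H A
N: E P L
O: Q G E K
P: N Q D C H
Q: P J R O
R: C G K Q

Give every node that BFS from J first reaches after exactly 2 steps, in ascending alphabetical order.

A, C, E, L, M, O, P, R

Level 0: J
Level 1: B, H, K, Q
Level 2: A, C, E, L, M, O, P, R
Level 3: D, F, G, I, N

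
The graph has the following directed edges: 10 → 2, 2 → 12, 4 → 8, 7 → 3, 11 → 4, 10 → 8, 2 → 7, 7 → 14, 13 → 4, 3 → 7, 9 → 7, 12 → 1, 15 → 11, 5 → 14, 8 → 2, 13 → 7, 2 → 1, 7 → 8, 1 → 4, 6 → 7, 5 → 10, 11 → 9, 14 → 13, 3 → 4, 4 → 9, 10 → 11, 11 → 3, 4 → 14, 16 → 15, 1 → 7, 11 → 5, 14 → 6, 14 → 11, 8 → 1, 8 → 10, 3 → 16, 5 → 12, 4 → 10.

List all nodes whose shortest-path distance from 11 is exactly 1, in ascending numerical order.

Level 0: 11
Level 1: 3, 4, 5, 9
Level 2: 7, 8, 10, 12, 14, 16
Level 3: 1, 2, 6, 13, 15

3, 4, 5, 9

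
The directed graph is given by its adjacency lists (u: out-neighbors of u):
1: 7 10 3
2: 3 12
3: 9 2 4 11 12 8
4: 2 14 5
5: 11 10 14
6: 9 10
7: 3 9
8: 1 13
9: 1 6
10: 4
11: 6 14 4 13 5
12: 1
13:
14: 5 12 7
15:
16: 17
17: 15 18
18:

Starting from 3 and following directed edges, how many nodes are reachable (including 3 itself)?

BFS from 3 visits: 3, 9, 2, 4, 11, 12, 8, 1, 6, 14, 5, 13, 7, 10
Reachable nodes: 14 of 18 total.

14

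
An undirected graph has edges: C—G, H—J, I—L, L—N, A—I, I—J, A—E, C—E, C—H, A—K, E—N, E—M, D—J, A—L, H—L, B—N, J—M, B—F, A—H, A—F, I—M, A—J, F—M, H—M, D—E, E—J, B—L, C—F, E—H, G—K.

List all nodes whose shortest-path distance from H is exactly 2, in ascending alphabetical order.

B, D, F, G, I, K, N

Level 0: H
Level 1: A, C, E, J, L, M
Level 2: B, D, F, G, I, K, N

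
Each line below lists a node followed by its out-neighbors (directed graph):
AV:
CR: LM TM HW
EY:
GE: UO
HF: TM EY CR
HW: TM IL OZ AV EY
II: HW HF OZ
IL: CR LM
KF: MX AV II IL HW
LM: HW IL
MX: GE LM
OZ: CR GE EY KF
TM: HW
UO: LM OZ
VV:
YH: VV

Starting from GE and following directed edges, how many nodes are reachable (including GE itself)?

BFS from GE visits: GE, UO, LM, OZ, HW, IL, CR, EY, KF, TM, AV, MX, II, HF
Reachable nodes: 14 of 16 total.

14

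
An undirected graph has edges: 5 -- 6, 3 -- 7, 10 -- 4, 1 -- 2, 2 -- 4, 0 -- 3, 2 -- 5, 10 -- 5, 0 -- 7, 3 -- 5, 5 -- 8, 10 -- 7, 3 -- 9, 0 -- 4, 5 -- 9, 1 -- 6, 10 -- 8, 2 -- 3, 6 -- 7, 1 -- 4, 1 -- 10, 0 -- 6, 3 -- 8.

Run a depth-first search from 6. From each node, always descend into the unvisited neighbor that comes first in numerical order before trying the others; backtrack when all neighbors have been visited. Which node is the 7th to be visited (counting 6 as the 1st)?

Visit 6
6 → 0
0 → 3
3 → 2
2 → 1
1 → 4
4 → 10
10 → 5
5 → 8
5 → 9
10 → 7

Visit order: 6, 0, 3, 2, 1, 4, 10, 5, 8, 9, 7

10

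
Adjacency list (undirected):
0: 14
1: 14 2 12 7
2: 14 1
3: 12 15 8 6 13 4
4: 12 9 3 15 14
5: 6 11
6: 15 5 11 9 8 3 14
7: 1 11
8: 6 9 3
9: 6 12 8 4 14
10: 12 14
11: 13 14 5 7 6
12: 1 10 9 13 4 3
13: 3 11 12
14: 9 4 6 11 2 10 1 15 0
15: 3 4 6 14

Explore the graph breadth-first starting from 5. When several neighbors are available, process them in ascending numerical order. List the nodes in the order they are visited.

5 -> 6 -> 11 -> 3 -> 8 -> 9 -> 14 -> 15 -> 7 -> 13 -> 4 -> 12 -> 0 -> 1 -> 2 -> 10

Visit 5; enqueue 6, 11 → queue [6, 11]
Visit 6; enqueue 3, 8, 9, 14, 15 → queue [11, 3, 8, 9, 14, 15]
Visit 11; enqueue 7, 13 → queue [3, 8, 9, 14, 15, 7, 13]
Visit 3; enqueue 4, 12 → queue [8, 9, 14, 15, 7, 13, 4, 12]
Visit 8 → queue [9, 14, 15, 7, 13, 4, 12]
Visit 9 → queue [14, 15, 7, 13, 4, 12]
Visit 14; enqueue 0, 1, 2, 10 → queue [15, 7, 13, 4, 12, 0, 1, 2, 10]
Visit 15 → queue [7, 13, 4, 12, 0, 1, 2, 10]
Visit 7 → queue [13, 4, 12, 0, 1, 2, 10]
Visit 13 → queue [4, 12, 0, 1, 2, 10]
Visit 4 → queue [12, 0, 1, 2, 10]
Visit 12 → queue [0, 1, 2, 10]
Visit 0 → queue [1, 2, 10]
Visit 1 → queue [2, 10]
Visit 2 → queue [10]
Visit 10 → queue []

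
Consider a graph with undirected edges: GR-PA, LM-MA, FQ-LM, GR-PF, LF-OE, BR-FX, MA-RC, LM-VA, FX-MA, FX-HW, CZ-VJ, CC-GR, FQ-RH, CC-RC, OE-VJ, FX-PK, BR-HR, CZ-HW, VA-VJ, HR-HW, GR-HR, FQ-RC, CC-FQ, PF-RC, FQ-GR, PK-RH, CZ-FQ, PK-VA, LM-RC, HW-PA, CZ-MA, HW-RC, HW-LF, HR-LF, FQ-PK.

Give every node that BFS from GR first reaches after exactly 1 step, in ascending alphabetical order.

CC, FQ, HR, PA, PF

Level 0: GR
Level 1: CC, FQ, HR, PA, PF
Level 2: BR, CZ, HW, LF, LM, PK, RC, RH
Level 3: FX, MA, OE, VA, VJ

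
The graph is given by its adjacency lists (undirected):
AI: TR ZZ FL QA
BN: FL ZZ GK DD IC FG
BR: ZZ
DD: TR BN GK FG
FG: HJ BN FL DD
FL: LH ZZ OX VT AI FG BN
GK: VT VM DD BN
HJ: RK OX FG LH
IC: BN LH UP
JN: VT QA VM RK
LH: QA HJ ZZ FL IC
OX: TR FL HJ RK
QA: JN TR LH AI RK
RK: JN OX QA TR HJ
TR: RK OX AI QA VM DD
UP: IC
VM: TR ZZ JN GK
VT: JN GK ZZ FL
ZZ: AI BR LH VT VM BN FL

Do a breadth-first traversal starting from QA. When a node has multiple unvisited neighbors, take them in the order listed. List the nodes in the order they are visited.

Visit QA; enqueue JN, TR, LH, AI, RK → queue [JN, TR, LH, AI, RK]
Visit JN; enqueue VT, VM → queue [TR, LH, AI, RK, VT, VM]
Visit TR; enqueue OX, DD → queue [LH, AI, RK, VT, VM, OX, DD]
Visit LH; enqueue HJ, ZZ, FL, IC → queue [AI, RK, VT, VM, OX, DD, HJ, ZZ, FL, IC]
Visit AI → queue [RK, VT, VM, OX, DD, HJ, ZZ, FL, IC]
Visit RK → queue [VT, VM, OX, DD, HJ, ZZ, FL, IC]
Visit VT; enqueue GK → queue [VM, OX, DD, HJ, ZZ, FL, IC, GK]
Visit VM → queue [OX, DD, HJ, ZZ, FL, IC, GK]
Visit OX → queue [DD, HJ, ZZ, FL, IC, GK]
Visit DD; enqueue BN, FG → queue [HJ, ZZ, FL, IC, GK, BN, FG]
Visit HJ → queue [ZZ, FL, IC, GK, BN, FG]
Visit ZZ; enqueue BR → queue [FL, IC, GK, BN, FG, BR]
Visit FL → queue [IC, GK, BN, FG, BR]
Visit IC; enqueue UP → queue [GK, BN, FG, BR, UP]
Visit GK → queue [BN, FG, BR, UP]
Visit BN → queue [FG, BR, UP]
Visit FG → queue [BR, UP]
Visit BR → queue [UP]
Visit UP → queue []

QA JN TR LH AI RK VT VM OX DD HJ ZZ FL IC GK BN FG BR UP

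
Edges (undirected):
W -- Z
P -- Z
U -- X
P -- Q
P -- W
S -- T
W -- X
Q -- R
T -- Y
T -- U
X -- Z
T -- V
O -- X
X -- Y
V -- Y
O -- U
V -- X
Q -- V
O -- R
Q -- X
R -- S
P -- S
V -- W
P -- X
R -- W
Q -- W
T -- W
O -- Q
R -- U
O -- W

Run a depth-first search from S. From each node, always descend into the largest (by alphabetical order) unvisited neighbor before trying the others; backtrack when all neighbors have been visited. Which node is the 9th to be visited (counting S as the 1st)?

R

Visit S
S → T
T → Y
Y → X
X → Z
Z → W
W → V
V → Q
Q → R
R → U
U → O
Q → P

Visit order: S, T, Y, X, Z, W, V, Q, R, U, O, P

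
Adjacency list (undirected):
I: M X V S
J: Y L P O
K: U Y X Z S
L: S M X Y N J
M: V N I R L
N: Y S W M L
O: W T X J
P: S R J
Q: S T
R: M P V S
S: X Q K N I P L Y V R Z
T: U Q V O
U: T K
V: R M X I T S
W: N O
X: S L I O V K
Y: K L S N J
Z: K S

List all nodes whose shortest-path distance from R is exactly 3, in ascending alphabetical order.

O, U, W

Level 0: R
Level 1: M, P, S, V
Level 2: I, J, K, L, N, Q, T, X, Y, Z
Level 3: O, U, W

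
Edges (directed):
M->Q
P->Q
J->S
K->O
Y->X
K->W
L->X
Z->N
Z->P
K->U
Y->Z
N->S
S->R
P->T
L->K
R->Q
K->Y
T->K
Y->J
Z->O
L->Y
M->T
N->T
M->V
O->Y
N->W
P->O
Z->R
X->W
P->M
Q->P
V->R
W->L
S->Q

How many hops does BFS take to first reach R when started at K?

3

Level 0: K
Level 1: O, U, W, Y
Level 2: J, L, X, Z
Level 3: N, P, R, S
Level 4: M, Q, T
Level 5: V
R first appears at level 3.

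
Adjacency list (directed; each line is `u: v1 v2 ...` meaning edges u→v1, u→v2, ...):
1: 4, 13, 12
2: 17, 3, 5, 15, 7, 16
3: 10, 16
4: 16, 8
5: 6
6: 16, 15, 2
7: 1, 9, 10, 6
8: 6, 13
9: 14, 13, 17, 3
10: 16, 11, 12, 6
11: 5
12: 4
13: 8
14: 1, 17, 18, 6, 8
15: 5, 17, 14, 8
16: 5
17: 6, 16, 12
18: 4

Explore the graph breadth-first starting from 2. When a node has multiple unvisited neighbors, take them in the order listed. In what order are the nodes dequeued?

Visit 2; enqueue 17, 3, 5, 15, 7, 16 → queue [17, 3, 5, 15, 7, 16]
Visit 17; enqueue 6, 12 → queue [3, 5, 15, 7, 16, 6, 12]
Visit 3; enqueue 10 → queue [5, 15, 7, 16, 6, 12, 10]
Visit 5 → queue [15, 7, 16, 6, 12, 10]
Visit 15; enqueue 14, 8 → queue [7, 16, 6, 12, 10, 14, 8]
Visit 7; enqueue 1, 9 → queue [16, 6, 12, 10, 14, 8, 1, 9]
Visit 16 → queue [6, 12, 10, 14, 8, 1, 9]
Visit 6 → queue [12, 10, 14, 8, 1, 9]
Visit 12; enqueue 4 → queue [10, 14, 8, 1, 9, 4]
Visit 10; enqueue 11 → queue [14, 8, 1, 9, 4, 11]
Visit 14; enqueue 18 → queue [8, 1, 9, 4, 11, 18]
Visit 8; enqueue 13 → queue [1, 9, 4, 11, 18, 13]
Visit 1 → queue [9, 4, 11, 18, 13]
Visit 9 → queue [4, 11, 18, 13]
Visit 4 → queue [11, 18, 13]
Visit 11 → queue [18, 13]
Visit 18 → queue [13]
Visit 13 → queue []

2 -> 17 -> 3 -> 5 -> 15 -> 7 -> 16 -> 6 -> 12 -> 10 -> 14 -> 8 -> 1 -> 9 -> 4 -> 11 -> 18 -> 13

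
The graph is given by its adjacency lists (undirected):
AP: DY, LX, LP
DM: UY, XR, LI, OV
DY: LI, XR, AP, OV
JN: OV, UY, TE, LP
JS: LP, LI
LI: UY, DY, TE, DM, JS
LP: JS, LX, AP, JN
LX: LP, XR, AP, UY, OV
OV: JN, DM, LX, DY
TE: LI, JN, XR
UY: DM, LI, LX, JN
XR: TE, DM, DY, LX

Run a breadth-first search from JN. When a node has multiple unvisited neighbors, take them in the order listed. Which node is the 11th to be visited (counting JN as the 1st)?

Visit JN; enqueue OV, UY, TE, LP → queue [OV, UY, TE, LP]
Visit OV; enqueue DM, LX, DY → queue [UY, TE, LP, DM, LX, DY]
Visit UY; enqueue LI → queue [TE, LP, DM, LX, DY, LI]
Visit TE; enqueue XR → queue [LP, DM, LX, DY, LI, XR]
Visit LP; enqueue JS, AP → queue [DM, LX, DY, LI, XR, JS, AP]
Visit DM → queue [LX, DY, LI, XR, JS, AP]
Visit LX → queue [DY, LI, XR, JS, AP]
Visit DY → queue [LI, XR, JS, AP]
Visit LI → queue [XR, JS, AP]
Visit XR → queue [JS, AP]
Visit JS → queue [AP]
Visit AP → queue []

Visit order: JN, OV, UY, TE, LP, DM, LX, DY, LI, XR, JS, AP

JS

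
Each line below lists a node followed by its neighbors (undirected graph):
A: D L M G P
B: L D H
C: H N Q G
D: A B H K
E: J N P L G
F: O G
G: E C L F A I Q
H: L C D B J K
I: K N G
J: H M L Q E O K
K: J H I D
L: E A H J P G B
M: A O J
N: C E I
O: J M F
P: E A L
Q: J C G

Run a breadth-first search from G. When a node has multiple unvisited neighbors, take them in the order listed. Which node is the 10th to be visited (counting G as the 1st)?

Visit G; enqueue E, C, L, F, A, I, Q → queue [E, C, L, F, A, I, Q]
Visit E; enqueue J, N, P → queue [C, L, F, A, I, Q, J, N, P]
Visit C; enqueue H → queue [L, F, A, I, Q, J, N, P, H]
Visit L; enqueue B → queue [F, A, I, Q, J, N, P, H, B]
Visit F; enqueue O → queue [A, I, Q, J, N, P, H, B, O]
Visit A; enqueue D, M → queue [I, Q, J, N, P, H, B, O, D, M]
Visit I; enqueue K → queue [Q, J, N, P, H, B, O, D, M, K]
Visit Q → queue [J, N, P, H, B, O, D, M, K]
Visit J → queue [N, P, H, B, O, D, M, K]
Visit N → queue [P, H, B, O, D, M, K]
Visit P → queue [H, B, O, D, M, K]
Visit H → queue [B, O, D, M, K]
Visit B → queue [O, D, M, K]
Visit O → queue [D, M, K]
Visit D → queue [M, K]
Visit M → queue [K]
Visit K → queue []

Visit order: G, E, C, L, F, A, I, Q, J, N, P, H, B, O, D, M, K

N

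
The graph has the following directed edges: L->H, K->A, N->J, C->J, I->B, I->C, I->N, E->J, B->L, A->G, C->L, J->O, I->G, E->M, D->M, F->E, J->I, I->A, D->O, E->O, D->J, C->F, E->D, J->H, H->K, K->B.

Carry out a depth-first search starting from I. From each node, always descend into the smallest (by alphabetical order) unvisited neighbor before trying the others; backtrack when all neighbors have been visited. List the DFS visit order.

Visit I
I → A
A → G
I → B
B → L
L → H
H → K
I → C
C → F
F → E
E → D
D → J
J → O
D → M
I → N

I -> A -> G -> B -> L -> H -> K -> C -> F -> E -> D -> J -> O -> M -> N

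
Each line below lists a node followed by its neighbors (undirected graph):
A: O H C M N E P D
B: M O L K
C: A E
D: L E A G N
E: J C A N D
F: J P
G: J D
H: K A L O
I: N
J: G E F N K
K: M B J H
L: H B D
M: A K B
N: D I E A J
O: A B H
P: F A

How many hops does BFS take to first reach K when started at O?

2

Level 0: O
Level 1: A, B, H
Level 2: C, D, E, K, L, M, N, P
Level 3: F, G, I, J
K first appears at level 2.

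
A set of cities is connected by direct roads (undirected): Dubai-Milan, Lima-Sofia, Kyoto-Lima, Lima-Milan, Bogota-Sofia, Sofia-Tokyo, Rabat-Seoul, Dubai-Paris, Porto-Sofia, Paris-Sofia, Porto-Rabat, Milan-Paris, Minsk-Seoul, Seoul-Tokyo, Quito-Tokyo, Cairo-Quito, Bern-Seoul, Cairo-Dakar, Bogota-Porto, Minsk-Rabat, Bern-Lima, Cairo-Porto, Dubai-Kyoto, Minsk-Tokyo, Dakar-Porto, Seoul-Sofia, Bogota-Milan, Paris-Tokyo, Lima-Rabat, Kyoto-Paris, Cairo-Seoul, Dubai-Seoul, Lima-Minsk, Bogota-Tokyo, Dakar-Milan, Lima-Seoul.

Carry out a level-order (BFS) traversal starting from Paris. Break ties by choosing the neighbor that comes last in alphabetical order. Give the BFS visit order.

Visit Paris; enqueue Tokyo, Sofia, Milan, Kyoto, Dubai → queue [Tokyo, Sofia, Milan, Kyoto, Dubai]
Visit Tokyo; enqueue Seoul, Quito, Minsk, Bogota → queue [Sofia, Milan, Kyoto, Dubai, Seoul, Quito, Minsk, Bogota]
Visit Sofia; enqueue Porto, Lima → queue [Milan, Kyoto, Dubai, Seoul, Quito, Minsk, Bogota, Porto, Lima]
Visit Milan; enqueue Dakar → queue [Kyoto, Dubai, Seoul, Quito, Minsk, Bogota, Porto, Lima, Dakar]
Visit Kyoto → queue [Dubai, Seoul, Quito, Minsk, Bogota, Porto, Lima, Dakar]
Visit Dubai → queue [Seoul, Quito, Minsk, Bogota, Porto, Lima, Dakar]
Visit Seoul; enqueue Rabat, Cairo, Bern → queue [Quito, Minsk, Bogota, Porto, Lima, Dakar, Rabat, Cairo, Bern]
Visit Quito → queue [Minsk, Bogota, Porto, Lima, Dakar, Rabat, Cairo, Bern]
Visit Minsk → queue [Bogota, Porto, Lima, Dakar, Rabat, Cairo, Bern]
Visit Bogota → queue [Porto, Lima, Dakar, Rabat, Cairo, Bern]
Visit Porto → queue [Lima, Dakar, Rabat, Cairo, Bern]
Visit Lima → queue [Dakar, Rabat, Cairo, Bern]
Visit Dakar → queue [Rabat, Cairo, Bern]
Visit Rabat → queue [Cairo, Bern]
Visit Cairo → queue [Bern]
Visit Bern → queue []

Paris → Tokyo → Sofia → Milan → Kyoto → Dubai → Seoul → Quito → Minsk → Bogota → Porto → Lima → Dakar → Rabat → Cairo → Bern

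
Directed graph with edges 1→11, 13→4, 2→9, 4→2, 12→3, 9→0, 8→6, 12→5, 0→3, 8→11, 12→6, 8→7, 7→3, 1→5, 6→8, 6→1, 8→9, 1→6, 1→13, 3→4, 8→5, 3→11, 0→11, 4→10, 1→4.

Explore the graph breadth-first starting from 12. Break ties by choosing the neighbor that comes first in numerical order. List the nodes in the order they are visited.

12 -> 3 -> 5 -> 6 -> 4 -> 11 -> 1 -> 8 -> 2 -> 10 -> 13 -> 7 -> 9 -> 0

Visit 12; enqueue 3, 5, 6 → queue [3, 5, 6]
Visit 3; enqueue 4, 11 → queue [5, 6, 4, 11]
Visit 5 → queue [6, 4, 11]
Visit 6; enqueue 1, 8 → queue [4, 11, 1, 8]
Visit 4; enqueue 2, 10 → queue [11, 1, 8, 2, 10]
Visit 11 → queue [1, 8, 2, 10]
Visit 1; enqueue 13 → queue [8, 2, 10, 13]
Visit 8; enqueue 7, 9 → queue [2, 10, 13, 7, 9]
Visit 2 → queue [10, 13, 7, 9]
Visit 10 → queue [13, 7, 9]
Visit 13 → queue [7, 9]
Visit 7 → queue [9]
Visit 9; enqueue 0 → queue [0]
Visit 0 → queue []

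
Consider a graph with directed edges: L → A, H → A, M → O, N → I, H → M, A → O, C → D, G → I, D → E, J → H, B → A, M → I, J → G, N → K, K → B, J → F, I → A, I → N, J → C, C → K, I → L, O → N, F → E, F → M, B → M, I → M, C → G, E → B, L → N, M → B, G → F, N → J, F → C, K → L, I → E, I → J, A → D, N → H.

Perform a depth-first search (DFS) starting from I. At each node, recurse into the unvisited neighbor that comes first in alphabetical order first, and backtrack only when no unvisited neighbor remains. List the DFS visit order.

I, A, D, E, B, M, O, N, H, J, C, G, F, K, L

Visit I
I → A
A → D
D → E
E → B
B → M
M → O
O → N
N → H
N → J
J → C
C → G
G → F
C → K
K → L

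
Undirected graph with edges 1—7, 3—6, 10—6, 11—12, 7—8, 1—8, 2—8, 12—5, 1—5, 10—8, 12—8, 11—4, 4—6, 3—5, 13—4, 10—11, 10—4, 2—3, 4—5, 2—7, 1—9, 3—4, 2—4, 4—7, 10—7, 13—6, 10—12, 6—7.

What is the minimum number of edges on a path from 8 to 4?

Level 0: 8
Level 1: 1, 2, 7, 10, 12
Level 2: 3, 4, 5, 6, 9, 11
Level 3: 13
4 first appears at level 2.

2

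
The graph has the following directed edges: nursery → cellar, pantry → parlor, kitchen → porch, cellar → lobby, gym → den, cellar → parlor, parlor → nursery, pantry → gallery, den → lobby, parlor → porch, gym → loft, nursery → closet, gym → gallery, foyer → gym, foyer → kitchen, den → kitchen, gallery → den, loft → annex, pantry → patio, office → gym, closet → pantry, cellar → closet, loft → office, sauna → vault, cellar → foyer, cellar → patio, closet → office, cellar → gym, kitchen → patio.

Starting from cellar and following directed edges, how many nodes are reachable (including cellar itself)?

16

BFS from cellar visits: cellar, closet, foyer, gym, lobby, parlor, patio, office, pantry, kitchen, den, gallery, loft, nursery, porch, annex
Reachable nodes: 16 of 18 total.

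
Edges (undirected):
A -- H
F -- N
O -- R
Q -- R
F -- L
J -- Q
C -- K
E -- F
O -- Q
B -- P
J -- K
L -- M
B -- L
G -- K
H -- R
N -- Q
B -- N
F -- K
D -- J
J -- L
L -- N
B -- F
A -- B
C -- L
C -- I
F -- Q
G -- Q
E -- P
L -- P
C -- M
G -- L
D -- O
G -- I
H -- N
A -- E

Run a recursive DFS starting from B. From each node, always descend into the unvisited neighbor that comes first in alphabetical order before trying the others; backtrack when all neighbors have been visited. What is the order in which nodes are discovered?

Visit B
B → A
A → E
E → F
F → K
K → C
C → I
I → G
G → L
L → J
J → D
D → O
O → Q
Q → N
N → H
H → R
L → M
L → P

B, A, E, F, K, C, I, G, L, J, D, O, Q, N, H, R, M, P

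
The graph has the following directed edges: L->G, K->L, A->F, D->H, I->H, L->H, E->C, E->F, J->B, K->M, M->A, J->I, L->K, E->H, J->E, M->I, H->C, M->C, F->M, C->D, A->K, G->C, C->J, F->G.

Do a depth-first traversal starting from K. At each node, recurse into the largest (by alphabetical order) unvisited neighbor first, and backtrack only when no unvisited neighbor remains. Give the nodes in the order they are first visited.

Visit K
K → M
M → I
I → H
H → C
C → J
J → E
E → F
F → G
J → B
C → D
M → A
K → L

K, M, I, H, C, J, E, F, G, B, D, A, L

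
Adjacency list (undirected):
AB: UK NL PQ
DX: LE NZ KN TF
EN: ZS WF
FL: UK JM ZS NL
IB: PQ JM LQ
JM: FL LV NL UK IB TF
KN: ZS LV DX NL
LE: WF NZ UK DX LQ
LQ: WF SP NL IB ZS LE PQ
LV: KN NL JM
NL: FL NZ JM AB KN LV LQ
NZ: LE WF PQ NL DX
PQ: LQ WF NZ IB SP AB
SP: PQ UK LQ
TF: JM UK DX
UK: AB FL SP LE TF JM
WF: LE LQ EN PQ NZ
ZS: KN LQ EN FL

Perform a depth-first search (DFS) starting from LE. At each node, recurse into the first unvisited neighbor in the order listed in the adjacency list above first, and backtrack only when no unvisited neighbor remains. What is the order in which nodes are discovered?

LE WF LQ SP PQ NZ NL FL UK AB TF JM LV KN ZS EN DX IB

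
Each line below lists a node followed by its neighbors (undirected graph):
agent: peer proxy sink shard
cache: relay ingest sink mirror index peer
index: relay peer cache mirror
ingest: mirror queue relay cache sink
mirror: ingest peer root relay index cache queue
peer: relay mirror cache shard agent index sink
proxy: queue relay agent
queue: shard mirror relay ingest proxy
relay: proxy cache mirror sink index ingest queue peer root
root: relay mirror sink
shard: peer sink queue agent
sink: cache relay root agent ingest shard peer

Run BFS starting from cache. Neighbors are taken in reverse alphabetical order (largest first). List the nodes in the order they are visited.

cache → sink → relay → peer → mirror → ingest → index → shard → root → agent → queue → proxy

Visit cache; enqueue sink, relay, peer, mirror, ingest, index → queue [sink, relay, peer, mirror, ingest, index]
Visit sink; enqueue shard, root, agent → queue [relay, peer, mirror, ingest, index, shard, root, agent]
Visit relay; enqueue queue, proxy → queue [peer, mirror, ingest, index, shard, root, agent, queue, proxy]
Visit peer → queue [mirror, ingest, index, shard, root, agent, queue, proxy]
Visit mirror → queue [ingest, index, shard, root, agent, queue, proxy]
Visit ingest → queue [index, shard, root, agent, queue, proxy]
Visit index → queue [shard, root, agent, queue, proxy]
Visit shard → queue [root, agent, queue, proxy]
Visit root → queue [agent, queue, proxy]
Visit agent → queue [queue, proxy]
Visit queue → queue [proxy]
Visit proxy → queue []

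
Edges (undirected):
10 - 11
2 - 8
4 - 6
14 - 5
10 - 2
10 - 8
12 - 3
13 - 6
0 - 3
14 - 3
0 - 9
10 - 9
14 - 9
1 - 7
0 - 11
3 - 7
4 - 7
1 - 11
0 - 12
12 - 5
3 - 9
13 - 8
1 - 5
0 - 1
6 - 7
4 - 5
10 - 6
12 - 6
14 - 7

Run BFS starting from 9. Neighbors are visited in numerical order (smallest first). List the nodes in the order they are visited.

Visit 9; enqueue 0, 3, 10, 14 → queue [0, 3, 10, 14]
Visit 0; enqueue 1, 11, 12 → queue [3, 10, 14, 1, 11, 12]
Visit 3; enqueue 7 → queue [10, 14, 1, 11, 12, 7]
Visit 10; enqueue 2, 6, 8 → queue [14, 1, 11, 12, 7, 2, 6, 8]
Visit 14; enqueue 5 → queue [1, 11, 12, 7, 2, 6, 8, 5]
Visit 1 → queue [11, 12, 7, 2, 6, 8, 5]
Visit 11 → queue [12, 7, 2, 6, 8, 5]
Visit 12 → queue [7, 2, 6, 8, 5]
Visit 7; enqueue 4 → queue [2, 6, 8, 5, 4]
Visit 2 → queue [6, 8, 5, 4]
Visit 6; enqueue 13 → queue [8, 5, 4, 13]
Visit 8 → queue [5, 4, 13]
Visit 5 → queue [4, 13]
Visit 4 → queue [13]
Visit 13 → queue []

9 → 0 → 3 → 10 → 14 → 1 → 11 → 12 → 7 → 2 → 6 → 8 → 5 → 4 → 13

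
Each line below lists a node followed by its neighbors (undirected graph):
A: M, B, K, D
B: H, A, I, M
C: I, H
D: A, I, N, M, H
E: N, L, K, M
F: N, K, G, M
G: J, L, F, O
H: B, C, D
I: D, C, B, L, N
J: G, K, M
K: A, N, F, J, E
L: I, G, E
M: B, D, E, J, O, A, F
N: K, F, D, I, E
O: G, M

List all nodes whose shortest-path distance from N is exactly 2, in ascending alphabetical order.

Level 0: N
Level 1: D, E, F, I, K
Level 2: A, B, C, G, H, J, L, M
Level 3: O

A, B, C, G, H, J, L, M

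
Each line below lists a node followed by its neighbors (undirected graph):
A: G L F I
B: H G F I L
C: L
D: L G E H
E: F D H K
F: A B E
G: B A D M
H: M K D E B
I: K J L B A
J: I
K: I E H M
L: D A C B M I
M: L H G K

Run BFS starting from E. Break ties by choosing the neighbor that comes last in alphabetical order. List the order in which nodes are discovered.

E, K, H, F, D, M, I, B, A, L, G, J, C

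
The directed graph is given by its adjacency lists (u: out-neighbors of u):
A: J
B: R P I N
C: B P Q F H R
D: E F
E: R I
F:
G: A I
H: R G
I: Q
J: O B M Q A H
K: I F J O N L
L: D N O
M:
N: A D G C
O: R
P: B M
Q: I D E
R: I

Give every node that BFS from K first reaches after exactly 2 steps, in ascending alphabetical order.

Level 0: K
Level 1: F, I, J, L, N, O
Level 2: A, B, C, D, G, H, M, Q, R
Level 3: E, P

A, B, C, D, G, H, M, Q, R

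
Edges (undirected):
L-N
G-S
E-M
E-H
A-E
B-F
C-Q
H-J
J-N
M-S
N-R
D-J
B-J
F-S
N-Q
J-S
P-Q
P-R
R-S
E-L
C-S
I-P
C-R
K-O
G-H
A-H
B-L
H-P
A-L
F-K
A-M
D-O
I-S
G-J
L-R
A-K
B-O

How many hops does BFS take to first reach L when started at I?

3

Level 0: I
Level 1: P, S
Level 2: C, F, G, H, J, M, Q, R
Level 3: A, B, D, E, K, L, N
Level 4: O
L first appears at level 3.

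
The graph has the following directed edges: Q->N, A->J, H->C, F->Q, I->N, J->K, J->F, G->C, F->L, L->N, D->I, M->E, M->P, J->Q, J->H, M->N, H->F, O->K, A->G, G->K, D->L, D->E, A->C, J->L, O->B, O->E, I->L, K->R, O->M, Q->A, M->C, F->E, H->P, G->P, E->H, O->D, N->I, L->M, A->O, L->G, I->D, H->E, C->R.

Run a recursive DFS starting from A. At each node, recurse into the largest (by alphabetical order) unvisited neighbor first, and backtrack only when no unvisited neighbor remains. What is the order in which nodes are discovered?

Visit A
A → O
O → M
M → P
M → N
N → I
I → L
L → G
G → K
K → R
G → C
I → D
D → E
E → H
H → F
F → Q
O → B
A → J

A, O, M, P, N, I, L, G, K, R, C, D, E, H, F, Q, B, J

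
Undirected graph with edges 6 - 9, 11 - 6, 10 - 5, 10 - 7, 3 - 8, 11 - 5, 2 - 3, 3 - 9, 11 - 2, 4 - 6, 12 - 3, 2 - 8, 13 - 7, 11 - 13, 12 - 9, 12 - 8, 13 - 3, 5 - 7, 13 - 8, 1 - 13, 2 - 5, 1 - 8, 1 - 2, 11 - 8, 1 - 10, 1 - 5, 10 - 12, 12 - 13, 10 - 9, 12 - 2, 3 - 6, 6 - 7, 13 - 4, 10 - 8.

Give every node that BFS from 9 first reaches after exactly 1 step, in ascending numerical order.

Level 0: 9
Level 1: 3, 6, 10, 12
Level 2: 1, 2, 4, 5, 7, 8, 11, 13

3, 6, 10, 12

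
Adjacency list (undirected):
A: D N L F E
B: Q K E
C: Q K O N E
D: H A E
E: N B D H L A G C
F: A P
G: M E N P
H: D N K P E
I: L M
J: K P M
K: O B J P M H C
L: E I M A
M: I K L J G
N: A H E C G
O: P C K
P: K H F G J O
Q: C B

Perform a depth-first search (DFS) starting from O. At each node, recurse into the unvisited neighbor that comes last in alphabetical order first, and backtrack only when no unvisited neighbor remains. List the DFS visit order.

O P K M L I E N H D A F G C Q B J

Visit O
O → P
P → K
K → M
M → L
L → I
L → E
E → N
N → H
H → D
D → A
A → F
N → G
N → C
C → Q
Q → B
M → J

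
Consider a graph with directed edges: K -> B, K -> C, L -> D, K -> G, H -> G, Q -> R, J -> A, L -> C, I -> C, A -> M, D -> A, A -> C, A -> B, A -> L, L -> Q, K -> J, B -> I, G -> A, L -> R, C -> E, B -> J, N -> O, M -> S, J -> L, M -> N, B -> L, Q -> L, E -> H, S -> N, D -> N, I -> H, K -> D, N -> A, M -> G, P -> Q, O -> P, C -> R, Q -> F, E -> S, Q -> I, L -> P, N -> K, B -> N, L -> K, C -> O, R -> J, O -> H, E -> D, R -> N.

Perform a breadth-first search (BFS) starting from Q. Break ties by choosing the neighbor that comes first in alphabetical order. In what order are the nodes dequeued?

Visit Q; enqueue F, I, L, R → queue [F, I, L, R]
Visit F → queue [I, L, R]
Visit I; enqueue C, H → queue [L, R, C, H]
Visit L; enqueue D, K, P → queue [R, C, H, D, K, P]
Visit R; enqueue J, N → queue [C, H, D, K, P, J, N]
Visit C; enqueue E, O → queue [H, D, K, P, J, N, E, O]
Visit H; enqueue G → queue [D, K, P, J, N, E, O, G]
Visit D; enqueue A → queue [K, P, J, N, E, O, G, A]
Visit K; enqueue B → queue [P, J, N, E, O, G, A, B]
Visit P → queue [J, N, E, O, G, A, B]
Visit J → queue [N, E, O, G, A, B]
Visit N → queue [E, O, G, A, B]
Visit E; enqueue S → queue [O, G, A, B, S]
Visit O → queue [G, A, B, S]
Visit G → queue [A, B, S]
Visit A; enqueue M → queue [B, S, M]
Visit B → queue [S, M]
Visit S → queue [M]
Visit M → queue []

Q → F → I → L → R → C → H → D → K → P → J → N → E → O → G → A → B → S → M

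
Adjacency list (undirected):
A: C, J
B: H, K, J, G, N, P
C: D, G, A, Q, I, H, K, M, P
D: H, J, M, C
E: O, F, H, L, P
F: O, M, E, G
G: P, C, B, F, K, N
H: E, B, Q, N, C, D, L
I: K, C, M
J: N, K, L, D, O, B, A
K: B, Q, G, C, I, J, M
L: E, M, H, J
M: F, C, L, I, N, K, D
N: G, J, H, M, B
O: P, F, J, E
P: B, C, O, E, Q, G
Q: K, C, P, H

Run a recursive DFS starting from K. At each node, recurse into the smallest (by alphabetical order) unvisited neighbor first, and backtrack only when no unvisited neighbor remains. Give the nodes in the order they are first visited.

Visit K
K → B
B → G
G → C
C → A
A → J
J → D
D → H
H → E
E → F
F → M
M → I
M → L
M → N
F → O
O → P
P → Q

K B G C A J D H E F M I L N O P Q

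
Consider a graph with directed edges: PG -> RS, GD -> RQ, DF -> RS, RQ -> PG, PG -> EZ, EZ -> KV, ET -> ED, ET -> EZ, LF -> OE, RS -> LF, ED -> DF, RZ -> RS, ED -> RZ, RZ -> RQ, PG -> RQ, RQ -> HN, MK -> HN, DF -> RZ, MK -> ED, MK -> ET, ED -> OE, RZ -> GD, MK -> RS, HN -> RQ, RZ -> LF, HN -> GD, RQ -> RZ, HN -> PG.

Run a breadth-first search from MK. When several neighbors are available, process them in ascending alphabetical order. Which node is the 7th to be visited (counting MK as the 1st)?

Visit MK; enqueue ED, ET, HN, RS → queue [ED, ET, HN, RS]
Visit ED; enqueue DF, OE, RZ → queue [ET, HN, RS, DF, OE, RZ]
Visit ET; enqueue EZ → queue [HN, RS, DF, OE, RZ, EZ]
Visit HN; enqueue GD, PG, RQ → queue [RS, DF, OE, RZ, EZ, GD, PG, RQ]
Visit RS; enqueue LF → queue [DF, OE, RZ, EZ, GD, PG, RQ, LF]
Visit DF → queue [OE, RZ, EZ, GD, PG, RQ, LF]
Visit OE → queue [RZ, EZ, GD, PG, RQ, LF]
Visit RZ → queue [EZ, GD, PG, RQ, LF]
Visit EZ; enqueue KV → queue [GD, PG, RQ, LF, KV]
Visit GD → queue [PG, RQ, LF, KV]
Visit PG → queue [RQ, LF, KV]
Visit RQ → queue [LF, KV]
Visit LF → queue [KV]
Visit KV → queue []

Visit order: MK, ED, ET, HN, RS, DF, OE, RZ, EZ, GD, PG, RQ, LF, KV

OE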